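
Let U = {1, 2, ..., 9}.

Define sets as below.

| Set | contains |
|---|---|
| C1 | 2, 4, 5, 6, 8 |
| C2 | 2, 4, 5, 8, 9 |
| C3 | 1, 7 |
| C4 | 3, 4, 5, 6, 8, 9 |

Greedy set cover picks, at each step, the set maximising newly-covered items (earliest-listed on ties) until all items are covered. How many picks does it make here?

3

Greedy: pick C4 (covers 6 new) → pick C3 (covers 2 new) → pick C1 (covers 1 new). Total picks: 3.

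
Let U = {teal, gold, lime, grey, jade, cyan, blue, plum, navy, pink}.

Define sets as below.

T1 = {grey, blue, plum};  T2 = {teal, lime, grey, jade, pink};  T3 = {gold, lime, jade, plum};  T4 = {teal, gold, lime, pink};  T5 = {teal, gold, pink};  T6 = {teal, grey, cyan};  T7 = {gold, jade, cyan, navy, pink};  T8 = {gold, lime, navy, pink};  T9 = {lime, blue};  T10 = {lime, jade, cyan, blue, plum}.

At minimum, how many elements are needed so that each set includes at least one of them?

3

H = {teal, gold, blue} meets every set (each contains at least one member of H), and |H| = 3.
No choice of 2 elements meets every set, so 3 is the minimum.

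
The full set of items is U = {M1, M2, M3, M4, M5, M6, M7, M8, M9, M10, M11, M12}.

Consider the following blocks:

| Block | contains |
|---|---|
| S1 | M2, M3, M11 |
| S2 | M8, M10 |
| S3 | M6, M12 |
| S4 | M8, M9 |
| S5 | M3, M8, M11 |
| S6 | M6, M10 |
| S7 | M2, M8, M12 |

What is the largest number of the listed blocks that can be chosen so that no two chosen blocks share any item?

S1, S4, S6 are pairwise disjoint (S1={M2,M3,M11}; S4={M8,M9}; S6={M6,M10}).
Every remaining block overlaps one of these, and no 4 of the listed blocks are pairwise disjoint, so 3 is the maximum.

3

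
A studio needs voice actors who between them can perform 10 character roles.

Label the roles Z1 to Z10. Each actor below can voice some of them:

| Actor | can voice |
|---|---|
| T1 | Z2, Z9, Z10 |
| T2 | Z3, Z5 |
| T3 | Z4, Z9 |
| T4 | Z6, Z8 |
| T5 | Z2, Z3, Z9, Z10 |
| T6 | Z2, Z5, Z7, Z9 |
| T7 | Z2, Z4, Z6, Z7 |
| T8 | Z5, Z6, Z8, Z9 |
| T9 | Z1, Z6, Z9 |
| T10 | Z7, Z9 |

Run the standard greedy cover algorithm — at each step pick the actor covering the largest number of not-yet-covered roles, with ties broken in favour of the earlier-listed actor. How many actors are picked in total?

4

Greedy: pick T5 (covers 4 new) → pick T7 (covers 3 new) → pick T8 (covers 2 new) → pick T9 (covers 1 new). Total picks: 4.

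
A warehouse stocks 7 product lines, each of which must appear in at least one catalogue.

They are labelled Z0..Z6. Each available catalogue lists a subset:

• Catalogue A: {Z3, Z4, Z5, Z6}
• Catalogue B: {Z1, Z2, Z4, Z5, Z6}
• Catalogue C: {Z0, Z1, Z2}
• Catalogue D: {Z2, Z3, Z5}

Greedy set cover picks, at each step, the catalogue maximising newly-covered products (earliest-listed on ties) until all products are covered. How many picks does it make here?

3

Greedy: pick B (covers 5 new) → pick A (covers 1 new) → pick C (covers 1 new). Total picks: 3.
(The true minimum cover uses only 2 catalogues, so greedy is not optimal here.)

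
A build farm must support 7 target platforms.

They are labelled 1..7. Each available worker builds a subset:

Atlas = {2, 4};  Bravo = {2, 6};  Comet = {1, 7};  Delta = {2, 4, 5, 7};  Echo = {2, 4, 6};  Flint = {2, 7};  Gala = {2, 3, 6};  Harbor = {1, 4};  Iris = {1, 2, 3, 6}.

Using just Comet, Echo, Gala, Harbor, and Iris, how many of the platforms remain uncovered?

Union of Comet, Echo, Gala, Harbor, Iris = {1, 2, 3, 4, 6, 7}.
Not covered: 5 — 1 platform.

1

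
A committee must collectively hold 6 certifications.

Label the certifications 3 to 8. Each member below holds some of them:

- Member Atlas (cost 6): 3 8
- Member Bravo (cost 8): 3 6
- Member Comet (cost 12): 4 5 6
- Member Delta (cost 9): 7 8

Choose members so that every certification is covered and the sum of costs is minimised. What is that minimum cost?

Atlas, Comet, Delta together cover every certification (Atlas ∪ Comet ∪ Delta = {3, 4, 5, 6, 7, 8}); total cost 6 + 12 + 9 = 27.
No covering selection has total cost below 27.

27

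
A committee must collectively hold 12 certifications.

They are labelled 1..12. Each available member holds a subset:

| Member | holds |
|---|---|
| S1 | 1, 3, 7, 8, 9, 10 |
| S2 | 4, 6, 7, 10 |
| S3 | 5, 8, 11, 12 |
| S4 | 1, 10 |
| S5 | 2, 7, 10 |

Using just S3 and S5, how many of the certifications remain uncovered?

5

Union of S3, S5 = {2, 5, 7, 8, 10, 11, 12}.
Not covered: 1, 3, 4, 6, 9 — 5 certifications.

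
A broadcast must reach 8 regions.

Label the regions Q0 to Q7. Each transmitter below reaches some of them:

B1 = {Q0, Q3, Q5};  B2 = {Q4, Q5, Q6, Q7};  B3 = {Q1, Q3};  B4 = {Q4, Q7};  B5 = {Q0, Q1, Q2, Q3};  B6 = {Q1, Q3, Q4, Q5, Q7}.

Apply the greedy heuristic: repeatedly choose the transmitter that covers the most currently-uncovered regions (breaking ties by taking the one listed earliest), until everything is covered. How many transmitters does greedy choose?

Greedy: pick B6 (covers 5 new) → pick B5 (covers 2 new) → pick B2 (covers 1 new). Total picks: 3.
(The true minimum cover uses only 2 transmitters, so greedy is not optimal here.)

3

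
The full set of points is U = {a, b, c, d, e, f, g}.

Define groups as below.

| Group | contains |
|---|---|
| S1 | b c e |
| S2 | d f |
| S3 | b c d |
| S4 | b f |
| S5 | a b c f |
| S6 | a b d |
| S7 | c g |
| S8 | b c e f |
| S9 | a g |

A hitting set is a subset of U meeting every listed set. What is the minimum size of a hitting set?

Take H = {b, d, g}. Each listed group contains at least one of these, so H is a hitting set of size 3.
The groups S1, S2, S9 are pairwise disjoint, so any hitting set needs a separate point for each — at least 3. Hence 3 is optimal.

3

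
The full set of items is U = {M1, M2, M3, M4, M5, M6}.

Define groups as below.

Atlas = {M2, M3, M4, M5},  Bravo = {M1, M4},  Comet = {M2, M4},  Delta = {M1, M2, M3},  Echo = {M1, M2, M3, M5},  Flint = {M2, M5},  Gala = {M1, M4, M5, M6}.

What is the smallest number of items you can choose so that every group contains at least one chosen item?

The 2 items {M1, M2} hit every group.
The groups Bravo, Flint are pairwise disjoint, so any hitting set needs a separate item for each — at least 2. Hence 2 is optimal.

2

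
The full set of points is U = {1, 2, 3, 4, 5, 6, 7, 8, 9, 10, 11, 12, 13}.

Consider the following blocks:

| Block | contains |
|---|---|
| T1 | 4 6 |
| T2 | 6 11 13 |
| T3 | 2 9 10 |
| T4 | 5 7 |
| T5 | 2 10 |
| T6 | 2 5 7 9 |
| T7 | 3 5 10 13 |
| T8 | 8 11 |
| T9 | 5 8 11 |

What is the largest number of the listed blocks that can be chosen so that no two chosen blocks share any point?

T1, T4, T5, T8 are pairwise disjoint (T1={4,6}; T4={5,7}; T5={2,10}; T8={8,11}).
Every remaining block overlaps one of these, and no 5 of the listed blocks are pairwise disjoint, so 4 is the maximum.

4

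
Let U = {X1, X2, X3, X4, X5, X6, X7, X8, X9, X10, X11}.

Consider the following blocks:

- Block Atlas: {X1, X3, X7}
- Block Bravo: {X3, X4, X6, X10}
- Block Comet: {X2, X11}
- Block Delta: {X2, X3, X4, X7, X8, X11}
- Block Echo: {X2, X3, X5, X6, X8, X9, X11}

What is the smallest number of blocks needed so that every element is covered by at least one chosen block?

3

Atlas and Bravo and Echo together: Atlas ∪ Bravo ∪ Echo = {X1, X2, X3, X4, X5, X6, X7, X8, X9, X10, X11} — every element is covered.
Only Atlas contains X1, so Atlas is forced; the remaining 8 elements need at least 2 more blocks (each remaining block adds at most 6) — so at least 3 blocks are needed, and 3 is optimal.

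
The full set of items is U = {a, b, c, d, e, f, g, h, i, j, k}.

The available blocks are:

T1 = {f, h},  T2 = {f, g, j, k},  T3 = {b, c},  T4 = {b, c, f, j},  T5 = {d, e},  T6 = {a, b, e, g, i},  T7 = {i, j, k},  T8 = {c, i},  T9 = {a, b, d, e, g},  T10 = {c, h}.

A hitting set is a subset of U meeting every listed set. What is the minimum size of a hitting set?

Take T = {c, e, f, j}. Each listed block contains at least one of these, so T is a hitting set of size 4.
The blocks T1, T3, T5, T7 are pairwise disjoint, so any hitting set needs a separate item for each — at least 4. Hence 4 is optimal.

4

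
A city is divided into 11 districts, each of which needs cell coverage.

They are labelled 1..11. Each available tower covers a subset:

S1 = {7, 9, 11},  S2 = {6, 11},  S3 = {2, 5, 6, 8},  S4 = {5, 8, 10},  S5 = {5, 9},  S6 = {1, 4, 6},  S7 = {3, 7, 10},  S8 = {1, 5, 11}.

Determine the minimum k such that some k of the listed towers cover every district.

S1 and S3 and S6 and S7 together: S1 ∪ S3 ∪ S6 ∪ S7 = {1, 2, 3, 4, 5, 6, 7, 8, 9, 10, 11} — every district is covered.
Only S3 contains 2, so S3 is forced; the remaining 7 districts need at least 3 more towers (each remaining tower adds at most 3) — so at least 4 towers are needed, and 4 is optimal.

4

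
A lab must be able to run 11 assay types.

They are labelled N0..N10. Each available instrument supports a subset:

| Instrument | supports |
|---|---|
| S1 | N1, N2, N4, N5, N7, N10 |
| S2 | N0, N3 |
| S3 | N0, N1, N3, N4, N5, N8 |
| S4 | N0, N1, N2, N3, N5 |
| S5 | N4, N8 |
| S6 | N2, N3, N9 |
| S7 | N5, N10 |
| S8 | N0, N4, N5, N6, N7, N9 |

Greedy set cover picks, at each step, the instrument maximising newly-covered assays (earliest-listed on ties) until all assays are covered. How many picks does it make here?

Greedy: pick S1 (covers 6 new) → pick S3 (covers 3 new) → pick S8 (covers 2 new). Total picks: 3.

3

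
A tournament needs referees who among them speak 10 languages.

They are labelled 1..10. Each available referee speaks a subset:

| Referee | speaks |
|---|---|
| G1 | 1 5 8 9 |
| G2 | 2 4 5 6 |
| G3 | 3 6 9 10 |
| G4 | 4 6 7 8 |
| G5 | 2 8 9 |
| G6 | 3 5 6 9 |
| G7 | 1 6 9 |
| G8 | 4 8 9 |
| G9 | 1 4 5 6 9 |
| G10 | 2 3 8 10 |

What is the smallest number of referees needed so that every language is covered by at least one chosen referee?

G1 and G4 and G10 together: G1 ∪ G4 ∪ G10 = {1, 2, 3, 4, 5, 6, 7, 8, 9, 10} — every language is covered.
Only G4 contains 7, so G4 is forced; the remaining 6 languages need at least 2 more referees (each remaining referee adds at most 3) — so at least 3 referees are needed, and 3 is optimal.

3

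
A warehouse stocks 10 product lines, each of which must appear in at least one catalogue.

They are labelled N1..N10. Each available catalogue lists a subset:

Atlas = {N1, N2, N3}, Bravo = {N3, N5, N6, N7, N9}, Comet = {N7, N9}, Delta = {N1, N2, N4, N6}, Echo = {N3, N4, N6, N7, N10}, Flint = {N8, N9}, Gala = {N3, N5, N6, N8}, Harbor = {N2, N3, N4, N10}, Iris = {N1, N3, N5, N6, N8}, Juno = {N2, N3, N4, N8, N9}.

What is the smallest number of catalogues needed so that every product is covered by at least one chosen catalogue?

3

Echo and Iris and Juno together: Echo ∪ Iris ∪ Juno = {N1, N2, N3, N4, N5, N6, N7, N8, N9, N10} — every product is covered.
No 2 of the 10 catalogues cover everything (all 45 combinations miss at least one product), so 3 is optimal.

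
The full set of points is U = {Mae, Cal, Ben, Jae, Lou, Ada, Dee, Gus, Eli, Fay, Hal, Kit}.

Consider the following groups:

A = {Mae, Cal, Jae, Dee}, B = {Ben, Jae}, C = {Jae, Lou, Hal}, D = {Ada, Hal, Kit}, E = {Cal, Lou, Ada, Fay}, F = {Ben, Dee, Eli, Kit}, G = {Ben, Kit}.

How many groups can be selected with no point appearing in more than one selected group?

C, G are pairwise disjoint (C={Jae,Lou,Hal}; G={Ben,Kit}).
Every remaining group overlaps one of these, and no 3 of the listed groups are pairwise disjoint, so 2 is the maximum.

2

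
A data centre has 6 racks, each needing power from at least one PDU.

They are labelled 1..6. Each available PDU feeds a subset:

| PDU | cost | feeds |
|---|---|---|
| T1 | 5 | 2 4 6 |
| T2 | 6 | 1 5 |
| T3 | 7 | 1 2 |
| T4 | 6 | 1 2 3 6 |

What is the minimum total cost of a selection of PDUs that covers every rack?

T1, T2, T4 together cover every rack (T1 ∪ T2 ∪ T4 = {1, 2, 3, 4, 5, 6}); total cost 5 + 6 + 6 = 17.
No covering selection has total cost below 17.

17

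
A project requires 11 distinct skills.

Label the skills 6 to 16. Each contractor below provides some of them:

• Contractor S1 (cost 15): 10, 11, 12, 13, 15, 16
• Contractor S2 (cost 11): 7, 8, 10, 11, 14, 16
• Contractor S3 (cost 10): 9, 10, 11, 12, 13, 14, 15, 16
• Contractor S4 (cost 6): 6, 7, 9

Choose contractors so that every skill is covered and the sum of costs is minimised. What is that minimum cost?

27

S2, S3, S4 together cover every skill (S2 ∪ S3 ∪ S4 = {6, 7, 8, 9, 10, 11, 12, 13, 14, 15, 16}); total cost 11 + 10 + 6 = 27.
No covering selection has total cost below 27.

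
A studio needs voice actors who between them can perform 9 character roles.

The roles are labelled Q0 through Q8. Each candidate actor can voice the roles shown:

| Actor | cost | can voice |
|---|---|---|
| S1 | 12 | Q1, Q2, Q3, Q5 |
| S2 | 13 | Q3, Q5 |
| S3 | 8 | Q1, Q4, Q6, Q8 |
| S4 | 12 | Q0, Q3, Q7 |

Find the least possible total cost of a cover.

32

S1, S3, S4 together cover every role (S1 ∪ S3 ∪ S4 = {Q0, Q1, Q2, Q3, Q4, Q5, Q6, Q7, Q8}); total cost 12 + 8 + 12 = 32.
No covering selection has total cost below 32.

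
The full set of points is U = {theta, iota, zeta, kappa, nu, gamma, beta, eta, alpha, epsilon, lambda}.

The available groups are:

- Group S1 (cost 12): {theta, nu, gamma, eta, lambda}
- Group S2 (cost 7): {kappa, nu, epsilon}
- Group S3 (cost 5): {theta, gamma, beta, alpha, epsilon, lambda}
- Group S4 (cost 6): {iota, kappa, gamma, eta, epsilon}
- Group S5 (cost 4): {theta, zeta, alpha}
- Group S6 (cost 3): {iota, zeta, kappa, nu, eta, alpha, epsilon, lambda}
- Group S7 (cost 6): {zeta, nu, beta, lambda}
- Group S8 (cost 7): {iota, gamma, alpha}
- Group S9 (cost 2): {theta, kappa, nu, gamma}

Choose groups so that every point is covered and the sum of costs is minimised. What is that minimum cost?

S3, S6 together cover every point (S3 ∪ S6 = {theta, iota, zeta, kappa, nu, gamma, beta, eta, alpha, epsilon, lambda}); total cost 5 + 3 = 8.
The greedy pick S6, S9, S3 costs 10; no covering selection beats 8.

8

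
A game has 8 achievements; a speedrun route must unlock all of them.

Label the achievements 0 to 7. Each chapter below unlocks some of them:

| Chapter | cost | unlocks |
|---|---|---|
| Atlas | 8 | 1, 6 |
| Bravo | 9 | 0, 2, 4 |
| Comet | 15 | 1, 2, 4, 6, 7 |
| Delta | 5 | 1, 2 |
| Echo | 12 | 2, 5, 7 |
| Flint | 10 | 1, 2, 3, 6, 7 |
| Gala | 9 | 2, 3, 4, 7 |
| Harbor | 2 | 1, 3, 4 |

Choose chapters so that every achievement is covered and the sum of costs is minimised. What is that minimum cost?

31

Bravo, Echo, Flint together cover every achievement (Bravo ∪ Echo ∪ Flint = {0, 1, 2, 3, 4, 5, 6, 7}); total cost 9 + 12 + 10 = 31.
The greedy pick Harbor, Flint, Bravo, Echo costs 33; no covering selection beats 31.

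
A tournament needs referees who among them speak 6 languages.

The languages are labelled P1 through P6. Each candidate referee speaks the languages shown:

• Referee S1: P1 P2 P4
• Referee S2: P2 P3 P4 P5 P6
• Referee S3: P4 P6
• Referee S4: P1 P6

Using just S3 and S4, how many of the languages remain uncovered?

Union of S3, S4 = {P1, P4, P6}.
Not covered: P2, P3, P5 — 3 languages.

3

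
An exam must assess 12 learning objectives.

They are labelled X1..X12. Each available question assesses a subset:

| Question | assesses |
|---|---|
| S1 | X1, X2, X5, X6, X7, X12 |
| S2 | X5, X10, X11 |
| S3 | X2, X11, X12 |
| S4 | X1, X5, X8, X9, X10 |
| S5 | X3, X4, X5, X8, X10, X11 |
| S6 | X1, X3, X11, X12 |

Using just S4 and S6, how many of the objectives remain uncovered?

Union of S4, S6 = {X1, X3, X5, X8, X9, X10, X11, X12}.
Not covered: X2, X4, X6, X7 — 4 objectives.

4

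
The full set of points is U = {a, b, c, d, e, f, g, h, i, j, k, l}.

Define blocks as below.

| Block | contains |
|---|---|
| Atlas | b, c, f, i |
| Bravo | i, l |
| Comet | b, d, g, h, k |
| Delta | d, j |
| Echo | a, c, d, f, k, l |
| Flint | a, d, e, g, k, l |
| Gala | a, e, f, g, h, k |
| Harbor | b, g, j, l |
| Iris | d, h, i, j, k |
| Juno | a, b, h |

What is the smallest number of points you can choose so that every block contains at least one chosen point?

T = {a, h, i, j} meets every block (each contains at least one member of T), and |T| = 4.
No choice of 3 points meets every block, so 4 is the minimum.

4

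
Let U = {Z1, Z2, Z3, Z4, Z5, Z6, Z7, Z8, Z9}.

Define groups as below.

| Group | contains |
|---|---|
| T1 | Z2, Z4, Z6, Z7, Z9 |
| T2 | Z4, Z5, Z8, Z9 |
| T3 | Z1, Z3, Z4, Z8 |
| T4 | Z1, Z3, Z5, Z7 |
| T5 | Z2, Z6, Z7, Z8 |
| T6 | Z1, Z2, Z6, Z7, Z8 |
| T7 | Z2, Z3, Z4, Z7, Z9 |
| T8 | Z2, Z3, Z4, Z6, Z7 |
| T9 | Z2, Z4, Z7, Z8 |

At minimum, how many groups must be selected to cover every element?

3

T1 and T2 and T3 together: T1 ∪ T2 ∪ T3 = {Z1, Z2, Z3, Z4, Z5, Z6, Z7, Z8, Z9} — every element is covered.
No 2 of the 9 groups cover everything (all 36 combinations miss at least one element), so 3 is optimal.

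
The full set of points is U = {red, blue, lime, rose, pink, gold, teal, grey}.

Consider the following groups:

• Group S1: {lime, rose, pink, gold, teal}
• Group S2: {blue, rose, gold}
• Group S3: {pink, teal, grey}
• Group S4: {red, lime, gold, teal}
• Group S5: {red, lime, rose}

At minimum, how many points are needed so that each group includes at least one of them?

2

The 2 points {rose, teal} hit every group.
The groups S3, S5 are pairwise disjoint, so any hitting set needs a separate point for each — at least 2. Hence 2 is optimal.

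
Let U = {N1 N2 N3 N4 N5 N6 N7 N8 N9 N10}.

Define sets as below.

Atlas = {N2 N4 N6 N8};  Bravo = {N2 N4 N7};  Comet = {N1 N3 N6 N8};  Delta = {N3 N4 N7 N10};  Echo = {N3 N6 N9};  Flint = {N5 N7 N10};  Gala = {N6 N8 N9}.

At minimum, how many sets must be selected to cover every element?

Bravo, Comet, Echo, and Flint cover everything between them: the union {N1, N2, N3, N4, N5, N6, N7, N8, N9, N10} is all of U.
No 3 of the 7 sets cover everything (all 35 combinations miss at least one element), so 4 is optimal.

4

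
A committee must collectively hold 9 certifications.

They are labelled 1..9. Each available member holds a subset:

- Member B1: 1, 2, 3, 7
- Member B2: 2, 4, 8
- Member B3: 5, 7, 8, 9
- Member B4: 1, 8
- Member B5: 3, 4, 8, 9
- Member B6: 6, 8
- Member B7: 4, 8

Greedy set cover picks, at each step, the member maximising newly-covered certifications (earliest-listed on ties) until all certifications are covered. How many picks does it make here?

Greedy: pick B1 (covers 4 new) → pick B3 (covers 3 new) → pick B2 (covers 1 new) → pick B6 (covers 1 new). Total picks: 4.

4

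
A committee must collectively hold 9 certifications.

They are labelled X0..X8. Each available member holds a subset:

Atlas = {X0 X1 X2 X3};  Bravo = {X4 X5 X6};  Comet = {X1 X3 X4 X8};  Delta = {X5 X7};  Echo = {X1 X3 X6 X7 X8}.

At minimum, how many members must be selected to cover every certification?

3

Take {Atlas, Bravo, Echo}. Their union is {X0, X1, X2, X3, X4, X5, X6, X7, X8}, which is all 9 certifications.
Only Atlas contains X0, so Atlas is forced; the remaining 5 certifications need at least 2 more members (each remaining member adds at most 3) — so at least 3 members are needed, and 3 is optimal.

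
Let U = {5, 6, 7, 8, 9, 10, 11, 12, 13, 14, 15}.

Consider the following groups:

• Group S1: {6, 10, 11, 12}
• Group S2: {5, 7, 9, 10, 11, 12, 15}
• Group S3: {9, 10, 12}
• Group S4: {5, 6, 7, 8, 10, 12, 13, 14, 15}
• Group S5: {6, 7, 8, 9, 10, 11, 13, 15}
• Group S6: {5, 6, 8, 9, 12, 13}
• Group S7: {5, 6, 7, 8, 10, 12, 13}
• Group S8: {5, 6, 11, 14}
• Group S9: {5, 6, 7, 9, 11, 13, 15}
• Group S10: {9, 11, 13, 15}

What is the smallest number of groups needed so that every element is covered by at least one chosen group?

S4 and S9 cover everything between them: the union {5, 6, 7, 8, 9, 10, 11, 12, 13, 14, 15} is all of U.
No single group has all 11 elements (the largest, S4, has 9), so 2 is optimal.

2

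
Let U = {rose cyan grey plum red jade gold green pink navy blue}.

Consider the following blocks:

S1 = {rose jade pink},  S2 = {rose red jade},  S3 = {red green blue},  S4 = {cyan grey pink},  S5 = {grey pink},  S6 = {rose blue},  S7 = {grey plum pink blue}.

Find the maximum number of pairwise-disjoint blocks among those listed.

2

S3, S4 are pairwise disjoint (S3={red,green,blue}; S4={cyan,grey,pink}).
Every remaining block overlaps one of these, and no 3 of the listed blocks are pairwise disjoint, so 2 is the maximum.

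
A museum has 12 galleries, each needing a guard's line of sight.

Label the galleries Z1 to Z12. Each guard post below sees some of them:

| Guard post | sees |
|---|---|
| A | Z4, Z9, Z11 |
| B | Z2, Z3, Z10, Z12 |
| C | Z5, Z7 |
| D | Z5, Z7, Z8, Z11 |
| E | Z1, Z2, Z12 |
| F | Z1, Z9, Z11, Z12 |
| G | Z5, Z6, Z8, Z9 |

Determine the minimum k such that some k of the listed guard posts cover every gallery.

Take {A, B, D, F, G}. Their union is {Z1, Z2, Z3, Z4, Z5, Z6, Z7, Z8, Z9, Z10, Z11, Z12}, which is all 12 galleries.
No 4 of the 7 guard posts cover everything (all 35 combinations miss at least one gallery), so 5 is optimal.

5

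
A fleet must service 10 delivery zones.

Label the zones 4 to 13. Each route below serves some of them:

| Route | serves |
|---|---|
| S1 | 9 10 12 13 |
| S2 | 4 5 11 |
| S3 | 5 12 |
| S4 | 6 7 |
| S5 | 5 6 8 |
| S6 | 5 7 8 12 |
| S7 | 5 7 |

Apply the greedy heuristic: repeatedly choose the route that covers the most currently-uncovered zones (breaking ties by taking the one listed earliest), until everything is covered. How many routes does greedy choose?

4

Greedy: pick S1 (covers 4 new) → pick S2 (covers 3 new) → pick S4 (covers 2 new) → pick S5 (covers 1 new). Total picks: 4.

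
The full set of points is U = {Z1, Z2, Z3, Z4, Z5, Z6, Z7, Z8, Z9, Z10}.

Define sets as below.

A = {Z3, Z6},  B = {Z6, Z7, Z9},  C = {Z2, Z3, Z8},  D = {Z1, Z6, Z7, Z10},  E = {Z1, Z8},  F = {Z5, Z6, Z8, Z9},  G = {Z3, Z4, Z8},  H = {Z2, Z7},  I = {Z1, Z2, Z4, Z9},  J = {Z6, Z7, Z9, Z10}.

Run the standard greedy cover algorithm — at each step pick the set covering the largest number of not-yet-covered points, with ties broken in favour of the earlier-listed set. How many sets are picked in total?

Greedy: pick D (covers 4 new) → pick C (covers 3 new) → pick F (covers 2 new) → pick G (covers 1 new). Total picks: 4.

4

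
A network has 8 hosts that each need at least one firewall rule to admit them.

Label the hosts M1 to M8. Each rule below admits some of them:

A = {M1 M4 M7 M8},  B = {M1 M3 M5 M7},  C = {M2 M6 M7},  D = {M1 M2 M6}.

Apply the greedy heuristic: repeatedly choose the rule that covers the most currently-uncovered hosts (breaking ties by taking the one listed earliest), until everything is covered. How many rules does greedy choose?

3

Greedy: pick A (covers 4 new) → pick B (covers 2 new) → pick C (covers 2 new). Total picks: 3.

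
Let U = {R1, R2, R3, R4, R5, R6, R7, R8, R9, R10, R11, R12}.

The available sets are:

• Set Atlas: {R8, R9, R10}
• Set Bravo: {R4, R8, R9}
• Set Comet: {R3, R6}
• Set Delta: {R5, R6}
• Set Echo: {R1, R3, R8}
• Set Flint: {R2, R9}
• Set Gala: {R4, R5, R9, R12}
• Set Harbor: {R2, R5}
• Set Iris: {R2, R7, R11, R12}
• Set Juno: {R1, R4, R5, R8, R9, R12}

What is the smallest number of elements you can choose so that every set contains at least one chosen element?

Take H = {R3, R5, R9, R12}. Each listed set contains at least one of these, so H is a hitting set of size 4.
No choice of 3 elements meets every set, so 4 is the minimum.

4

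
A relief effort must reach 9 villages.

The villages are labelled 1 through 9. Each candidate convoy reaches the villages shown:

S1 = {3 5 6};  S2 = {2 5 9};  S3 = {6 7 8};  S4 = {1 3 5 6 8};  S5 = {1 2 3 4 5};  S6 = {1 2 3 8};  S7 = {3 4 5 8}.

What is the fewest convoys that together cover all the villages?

Take {S2, S3, S5}. Their union is {1, 2, 3, 4, 5, 6, 7, 8, 9}, which is all 9 villages.
Only S3 contains 7, so S3 is forced; the remaining 6 villages need at least 2 more convoys (each remaining convoy adds at most 5) — so at least 3 convoys are needed, and 3 is optimal.

3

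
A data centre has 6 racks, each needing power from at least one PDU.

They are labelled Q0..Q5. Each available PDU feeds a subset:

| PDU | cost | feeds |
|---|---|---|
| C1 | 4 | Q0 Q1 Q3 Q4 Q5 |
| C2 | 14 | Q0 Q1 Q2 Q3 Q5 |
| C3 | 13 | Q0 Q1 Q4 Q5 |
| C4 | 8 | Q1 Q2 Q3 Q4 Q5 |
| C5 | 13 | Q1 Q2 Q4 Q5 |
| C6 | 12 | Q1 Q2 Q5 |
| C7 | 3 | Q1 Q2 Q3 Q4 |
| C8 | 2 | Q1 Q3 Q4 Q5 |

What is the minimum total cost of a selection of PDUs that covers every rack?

7

C1, C7 together cover every rack (C1 ∪ C7 = {Q0, Q1, Q2, Q3, Q4, Q5}); total cost 4 + 3 = 7.
The greedy pick C8, C7, C1 costs 9; no covering selection beats 7.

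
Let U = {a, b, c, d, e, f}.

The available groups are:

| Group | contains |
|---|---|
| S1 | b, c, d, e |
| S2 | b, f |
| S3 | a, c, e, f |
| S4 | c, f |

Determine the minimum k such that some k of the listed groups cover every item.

Take {S1, S3}. Their union is {a, b, c, d, e, f}, which is all 6 items.
No single group has all 6 items (the largest, S1, has 4), so 2 is optimal.

2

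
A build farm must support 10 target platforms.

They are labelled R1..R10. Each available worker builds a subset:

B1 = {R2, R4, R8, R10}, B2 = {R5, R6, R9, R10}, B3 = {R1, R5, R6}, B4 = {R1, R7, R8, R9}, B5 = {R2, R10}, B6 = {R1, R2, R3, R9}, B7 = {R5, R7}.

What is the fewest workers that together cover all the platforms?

B1 and B3 and B4 and B6 together: B1 ∪ B3 ∪ B4 ∪ B6 = {R1, R2, R3, R4, R5, R6, R7, R8, R9, R10} — every platform is covered.
No 3 of the 7 workers cover everything (all 35 combinations miss at least one platform), so 4 is optimal.

4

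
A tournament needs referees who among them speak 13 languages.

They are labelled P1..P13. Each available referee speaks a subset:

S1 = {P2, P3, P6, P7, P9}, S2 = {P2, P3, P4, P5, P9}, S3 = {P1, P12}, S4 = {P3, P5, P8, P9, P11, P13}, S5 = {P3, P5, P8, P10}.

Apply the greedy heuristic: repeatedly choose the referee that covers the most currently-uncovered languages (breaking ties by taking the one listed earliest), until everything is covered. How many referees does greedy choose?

5

Greedy: pick S4 (covers 6 new) → pick S1 (covers 3 new) → pick S3 (covers 2 new) → pick S2 (covers 1 new) → pick S5 (covers 1 new). Total picks: 5.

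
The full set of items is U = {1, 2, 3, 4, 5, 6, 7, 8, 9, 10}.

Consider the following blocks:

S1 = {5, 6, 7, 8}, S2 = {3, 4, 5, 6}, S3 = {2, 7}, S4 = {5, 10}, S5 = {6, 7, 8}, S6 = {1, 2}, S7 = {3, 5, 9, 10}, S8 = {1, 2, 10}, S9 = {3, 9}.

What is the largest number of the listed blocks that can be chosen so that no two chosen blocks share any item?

S4, S5, S6, S9 are pairwise disjoint (S4={5,10}; S5={6,7,8}; S6={1,2}; S9={3,9}).
Every remaining block overlaps one of these, and no 5 of the listed blocks are pairwise disjoint, so 4 is the maximum.

4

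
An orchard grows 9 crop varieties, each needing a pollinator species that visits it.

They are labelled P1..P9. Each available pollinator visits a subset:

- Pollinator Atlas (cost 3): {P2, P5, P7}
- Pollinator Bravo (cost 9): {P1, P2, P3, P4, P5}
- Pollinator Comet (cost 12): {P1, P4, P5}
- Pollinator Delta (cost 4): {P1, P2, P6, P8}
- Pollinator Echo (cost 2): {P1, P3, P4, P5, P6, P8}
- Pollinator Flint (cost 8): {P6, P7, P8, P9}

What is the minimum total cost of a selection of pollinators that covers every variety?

Atlas, Echo, Flint together cover every variety (Atlas ∪ Echo ∪ Flint = {P1, P2, P3, P4, P5, P6, P7, P8, P9}); total cost 3 + 2 + 8 = 13.
No covering selection has total cost below 13.

13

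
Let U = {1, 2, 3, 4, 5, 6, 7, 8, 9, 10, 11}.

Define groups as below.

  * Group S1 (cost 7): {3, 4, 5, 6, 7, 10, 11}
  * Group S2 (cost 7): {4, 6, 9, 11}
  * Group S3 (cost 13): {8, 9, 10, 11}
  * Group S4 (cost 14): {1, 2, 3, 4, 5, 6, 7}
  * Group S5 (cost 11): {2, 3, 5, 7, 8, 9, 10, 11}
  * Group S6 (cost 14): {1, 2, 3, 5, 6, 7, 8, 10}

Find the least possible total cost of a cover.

S2, S6 together cover every point (S2 ∪ S6 = {1, 2, 3, 4, 5, 6, 7, 8, 9, 10, 11}); total cost 7 + 14 = 21.
The greedy pick S1, S5, S4 costs 32; no covering selection beats 21.

21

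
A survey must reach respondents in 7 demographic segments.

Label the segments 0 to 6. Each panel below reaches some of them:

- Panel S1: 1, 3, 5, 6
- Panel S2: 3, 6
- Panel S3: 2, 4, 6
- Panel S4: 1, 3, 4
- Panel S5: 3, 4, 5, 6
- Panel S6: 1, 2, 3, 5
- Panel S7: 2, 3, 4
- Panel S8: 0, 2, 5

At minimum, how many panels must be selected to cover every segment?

3

S1 and S4 and S8 together: S1 ∪ S4 ∪ S8 = {0, 1, 2, 3, 4, 5, 6} — every segment is covered.
Only S8 contains 0, so S8 is forced; the remaining 4 segments need at least 2 more panels (each remaining panel adds at most 3) — so at least 3 panels are needed, and 3 is optimal.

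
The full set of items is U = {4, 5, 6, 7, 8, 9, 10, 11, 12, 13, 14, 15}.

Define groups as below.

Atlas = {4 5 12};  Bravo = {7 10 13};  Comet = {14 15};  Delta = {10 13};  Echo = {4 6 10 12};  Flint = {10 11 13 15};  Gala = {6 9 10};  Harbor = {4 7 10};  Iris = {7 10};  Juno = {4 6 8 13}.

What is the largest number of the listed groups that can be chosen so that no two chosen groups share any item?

Atlas, Comet, Iris are pairwise disjoint (Atlas={4,5,12}; Comet={14,15}; Iris={7,10}).
Every remaining group overlaps one of these, and no 4 of the listed groups are pairwise disjoint, so 3 is the maximum.

3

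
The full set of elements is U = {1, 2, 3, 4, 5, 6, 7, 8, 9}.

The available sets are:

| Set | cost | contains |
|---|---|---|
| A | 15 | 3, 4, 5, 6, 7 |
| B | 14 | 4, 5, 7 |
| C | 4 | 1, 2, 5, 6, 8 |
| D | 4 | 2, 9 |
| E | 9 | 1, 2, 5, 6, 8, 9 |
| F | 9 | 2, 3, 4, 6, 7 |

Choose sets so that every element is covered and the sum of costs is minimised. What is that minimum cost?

C, D, F together cover every element (C ∪ D ∪ F = {1, 2, 3, 4, 5, 6, 7, 8, 9}); total cost 4 + 4 + 9 = 17.
No covering selection has total cost below 17.

17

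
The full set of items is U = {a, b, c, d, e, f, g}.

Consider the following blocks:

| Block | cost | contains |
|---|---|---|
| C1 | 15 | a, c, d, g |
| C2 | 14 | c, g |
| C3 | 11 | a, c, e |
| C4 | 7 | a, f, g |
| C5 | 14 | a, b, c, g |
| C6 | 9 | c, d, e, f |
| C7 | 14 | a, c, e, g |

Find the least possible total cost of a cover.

C5, C6 together cover every item (C5 ∪ C6 = {a, b, c, d, e, f, g}); total cost 14 + 9 = 23.
The greedy pick C6, C4, C5 costs 30; no covering selection beats 23.

23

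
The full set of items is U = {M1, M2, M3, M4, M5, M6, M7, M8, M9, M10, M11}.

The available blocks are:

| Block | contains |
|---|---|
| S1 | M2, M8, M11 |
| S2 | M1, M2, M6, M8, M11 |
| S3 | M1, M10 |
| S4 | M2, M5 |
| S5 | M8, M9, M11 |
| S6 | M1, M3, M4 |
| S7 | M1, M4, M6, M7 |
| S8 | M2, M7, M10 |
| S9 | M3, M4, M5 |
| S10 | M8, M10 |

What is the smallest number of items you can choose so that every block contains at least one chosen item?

4

The 4 items {M2, M4, M8, M10} hit every block.
No choice of 3 items meets every block, so 4 is the minimum.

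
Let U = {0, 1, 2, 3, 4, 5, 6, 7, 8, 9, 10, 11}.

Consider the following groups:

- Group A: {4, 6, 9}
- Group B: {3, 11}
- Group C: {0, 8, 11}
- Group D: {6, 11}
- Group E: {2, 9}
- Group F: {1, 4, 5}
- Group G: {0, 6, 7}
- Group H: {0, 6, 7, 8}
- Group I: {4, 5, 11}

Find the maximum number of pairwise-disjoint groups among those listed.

B, E, F, H are pairwise disjoint (B={3,11}; E={2,9}; F={1,4,5}; H={0,6,7,8}).
Every remaining group overlaps one of these, and no 5 of the listed groups are pairwise disjoint, so 4 is the maximum.

4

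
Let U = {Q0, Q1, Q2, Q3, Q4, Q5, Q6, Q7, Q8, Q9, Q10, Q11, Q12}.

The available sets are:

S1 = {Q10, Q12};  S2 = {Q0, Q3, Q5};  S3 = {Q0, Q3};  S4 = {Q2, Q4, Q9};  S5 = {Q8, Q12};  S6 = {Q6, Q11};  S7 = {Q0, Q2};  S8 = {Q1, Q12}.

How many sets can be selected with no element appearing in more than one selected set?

4

S2, S4, S6, S8 are pairwise disjoint (S2={Q0,Q3,Q5}; S4={Q2,Q4,Q9}; S6={Q6,Q11}; S8={Q1,Q12}).
Every remaining set overlaps one of these, and no 5 of the listed sets are pairwise disjoint, so 4 is the maximum.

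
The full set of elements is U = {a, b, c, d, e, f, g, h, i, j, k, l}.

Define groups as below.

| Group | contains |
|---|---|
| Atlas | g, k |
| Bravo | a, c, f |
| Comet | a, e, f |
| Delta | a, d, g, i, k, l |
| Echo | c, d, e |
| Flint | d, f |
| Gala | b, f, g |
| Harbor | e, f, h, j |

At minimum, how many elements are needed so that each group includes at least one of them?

3

Take T = {c, f, k}. Each listed group contains at least one of these, so T is a hitting set of size 3.
No choice of 2 elements meets every group, so 3 is the minimum.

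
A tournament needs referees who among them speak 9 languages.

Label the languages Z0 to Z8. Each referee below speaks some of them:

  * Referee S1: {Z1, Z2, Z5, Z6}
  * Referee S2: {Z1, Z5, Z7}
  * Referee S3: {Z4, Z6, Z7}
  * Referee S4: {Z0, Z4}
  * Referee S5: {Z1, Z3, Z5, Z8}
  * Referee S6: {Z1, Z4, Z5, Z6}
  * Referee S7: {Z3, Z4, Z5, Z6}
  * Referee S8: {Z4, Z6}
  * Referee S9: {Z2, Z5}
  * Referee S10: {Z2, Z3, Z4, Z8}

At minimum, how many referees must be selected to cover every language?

4

S3 and S4 and S5 and S9 together: S3 ∪ S4 ∪ S5 ∪ S9 = {Z0, Z1, Z2, Z3, Z4, Z5, Z6, Z7, Z8} — every language is covered.
No 3 of the 10 referees cover everything (all 120 combinations miss at least one language), so 4 is optimal.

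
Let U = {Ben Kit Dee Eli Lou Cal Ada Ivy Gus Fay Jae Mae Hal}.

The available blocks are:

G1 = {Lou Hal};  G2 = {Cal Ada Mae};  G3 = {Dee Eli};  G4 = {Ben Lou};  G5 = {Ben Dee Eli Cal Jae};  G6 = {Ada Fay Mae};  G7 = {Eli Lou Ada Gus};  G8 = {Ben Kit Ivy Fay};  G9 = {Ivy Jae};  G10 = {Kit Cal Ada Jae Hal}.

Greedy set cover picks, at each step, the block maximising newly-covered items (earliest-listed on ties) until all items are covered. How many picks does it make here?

5

Greedy: pick G5 (covers 5 new) → pick G6 (covers 3 new) → pick G1 (covers 2 new) → pick G8 (covers 2 new) → pick G7 (covers 1 new). Total picks: 5.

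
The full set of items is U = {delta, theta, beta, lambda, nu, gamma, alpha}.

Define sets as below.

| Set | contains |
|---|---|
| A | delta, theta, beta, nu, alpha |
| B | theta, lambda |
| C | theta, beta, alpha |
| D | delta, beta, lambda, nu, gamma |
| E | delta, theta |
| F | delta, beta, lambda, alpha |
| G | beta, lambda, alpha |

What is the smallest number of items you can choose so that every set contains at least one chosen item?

H = {theta, lambda} meets every set (each contains at least one member of H), and |H| = 2.
The sets E, G are pairwise disjoint, so any hitting set needs a separate item for each — at least 2. Hence 2 is optimal.

2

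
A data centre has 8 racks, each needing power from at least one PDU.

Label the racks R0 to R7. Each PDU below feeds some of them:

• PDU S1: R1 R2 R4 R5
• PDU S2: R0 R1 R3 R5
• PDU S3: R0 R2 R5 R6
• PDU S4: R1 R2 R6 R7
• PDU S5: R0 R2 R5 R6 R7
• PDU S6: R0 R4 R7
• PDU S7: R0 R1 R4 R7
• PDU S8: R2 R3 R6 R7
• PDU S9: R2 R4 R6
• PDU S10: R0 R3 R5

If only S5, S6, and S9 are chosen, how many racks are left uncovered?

Union of S5, S6, S9 = {R0, R2, R4, R5, R6, R7}.
Not covered: R1, R3 — 2 racks.

2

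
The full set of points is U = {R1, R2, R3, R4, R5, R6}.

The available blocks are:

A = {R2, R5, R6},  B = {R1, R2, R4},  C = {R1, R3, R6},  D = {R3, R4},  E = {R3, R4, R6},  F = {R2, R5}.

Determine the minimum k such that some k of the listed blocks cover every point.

3

B, C, and F cover everything between them: the union {R1, R2, R3, R4, R5, R6} is all of U.
No 2 of the 6 blocks cover everything (all 15 combinations miss at least one point), so 3 is optimal.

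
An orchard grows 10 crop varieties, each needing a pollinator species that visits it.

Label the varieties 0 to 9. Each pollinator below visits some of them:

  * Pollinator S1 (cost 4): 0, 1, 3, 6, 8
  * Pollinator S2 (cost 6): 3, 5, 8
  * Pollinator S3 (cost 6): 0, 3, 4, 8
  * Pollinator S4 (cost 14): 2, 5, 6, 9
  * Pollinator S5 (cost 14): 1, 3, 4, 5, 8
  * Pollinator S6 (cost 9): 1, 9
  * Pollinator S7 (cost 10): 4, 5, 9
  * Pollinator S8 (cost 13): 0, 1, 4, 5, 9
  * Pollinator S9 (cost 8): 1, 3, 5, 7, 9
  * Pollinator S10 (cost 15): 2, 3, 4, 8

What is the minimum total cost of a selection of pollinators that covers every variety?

S1, S9, S10 together cover every variety (S1 ∪ S9 ∪ S10 = {0, 1, 2, 3, 4, 5, 6, 7, 8, 9}); total cost 4 + 8 + 15 = 27.
The greedy pick S1, S9, S3, S4 costs 32; no covering selection beats 27.

27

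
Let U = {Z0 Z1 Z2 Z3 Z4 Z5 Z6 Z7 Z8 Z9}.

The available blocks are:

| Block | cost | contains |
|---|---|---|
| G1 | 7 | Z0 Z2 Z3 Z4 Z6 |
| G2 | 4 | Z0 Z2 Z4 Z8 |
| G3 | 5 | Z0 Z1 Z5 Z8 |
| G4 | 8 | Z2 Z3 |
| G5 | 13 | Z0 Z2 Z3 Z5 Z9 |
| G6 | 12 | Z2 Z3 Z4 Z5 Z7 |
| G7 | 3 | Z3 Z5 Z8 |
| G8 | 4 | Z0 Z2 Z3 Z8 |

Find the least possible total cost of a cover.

37

G1, G3, G5, G6 together cover every element (G1 ∪ G3 ∪ G5 ∪ G6 = {Z0, Z1, Z2, Z3, Z4, Z5, Z6, Z7, Z8, Z9}); total cost 7 + 5 + 13 + 12 = 37.
The greedy pick G2, G7, G3, G1, G6, G5 costs 44; no covering selection beats 37.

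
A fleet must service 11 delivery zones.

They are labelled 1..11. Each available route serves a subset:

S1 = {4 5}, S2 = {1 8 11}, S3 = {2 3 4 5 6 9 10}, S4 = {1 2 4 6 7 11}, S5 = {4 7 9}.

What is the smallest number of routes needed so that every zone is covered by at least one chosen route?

Take {S2, S3, S4}. Their union is {1, 2, 3, 4, 5, 6, 7, 8, 9, 10, 11}, which is all 11 zones.
Only S3 contains 3, so S3 is forced; the remaining 4 zones need at least 2 more routes (each remaining route adds at most 3) — so at least 3 routes are needed, and 3 is optimal.

3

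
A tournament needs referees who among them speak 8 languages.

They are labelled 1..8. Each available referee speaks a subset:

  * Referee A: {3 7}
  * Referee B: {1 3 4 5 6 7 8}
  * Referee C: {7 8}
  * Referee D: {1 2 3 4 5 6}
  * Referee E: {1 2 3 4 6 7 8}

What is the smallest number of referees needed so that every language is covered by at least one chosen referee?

2

D and E together: D ∪ E = {1, 2, 3, 4, 5, 6, 7, 8} — every language is covered.
No single referee has all 8 languages (the largest, B, has 7), so 2 is optimal.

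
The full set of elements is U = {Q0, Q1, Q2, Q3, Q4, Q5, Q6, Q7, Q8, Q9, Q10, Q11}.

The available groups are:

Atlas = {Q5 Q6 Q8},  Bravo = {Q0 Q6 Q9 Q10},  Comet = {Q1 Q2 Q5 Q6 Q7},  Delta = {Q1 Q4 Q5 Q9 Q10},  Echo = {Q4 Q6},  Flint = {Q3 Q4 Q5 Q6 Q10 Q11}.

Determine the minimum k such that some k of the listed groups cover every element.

Take {Atlas, Bravo, Comet, Flint}. Their union is {Q0, Q1, Q2, Q3, Q4, Q5, Q6, Q7, Q8, Q9, Q10, Q11}, which is all 12 elements.
Only Atlas contains Q8, so Atlas is forced; the remaining 9 elements need at least 3 more groups (each remaining group adds at most 4) — so at least 4 groups are needed, and 4 is optimal.

4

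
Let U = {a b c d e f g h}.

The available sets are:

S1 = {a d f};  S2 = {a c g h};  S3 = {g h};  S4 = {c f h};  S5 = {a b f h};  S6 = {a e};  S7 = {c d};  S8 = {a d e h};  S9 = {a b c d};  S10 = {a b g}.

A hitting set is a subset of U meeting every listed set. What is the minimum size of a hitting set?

The 3 items {a, c, g} hit every set.
The sets S3, S6, S7 are pairwise disjoint, so any hitting set needs a separate item for each — at least 3. Hence 3 is optimal.

3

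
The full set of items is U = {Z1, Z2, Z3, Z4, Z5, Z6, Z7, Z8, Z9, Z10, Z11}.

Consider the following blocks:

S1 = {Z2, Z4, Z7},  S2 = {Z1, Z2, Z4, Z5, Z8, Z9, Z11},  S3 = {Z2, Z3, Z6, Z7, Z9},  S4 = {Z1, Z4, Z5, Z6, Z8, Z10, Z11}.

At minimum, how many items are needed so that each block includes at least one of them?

2

The 2 items {Z2, Z5} hit every block.
No single item lies in every block, so at least 2 are needed and 2 is optimal.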